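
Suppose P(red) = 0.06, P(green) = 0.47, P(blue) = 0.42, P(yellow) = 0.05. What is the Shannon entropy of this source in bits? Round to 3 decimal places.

H = −Σ pᵢ log₂ pᵢ.
−0.06·log₂(0.06) = 0.2435
−0.47·log₂(0.47) = 0.5120
−0.42·log₂(0.42) = 0.5256
−0.05·log₂(0.05) = 0.2161
Sum ≈ 1.4972 → 1.497 bits.

1.497 bits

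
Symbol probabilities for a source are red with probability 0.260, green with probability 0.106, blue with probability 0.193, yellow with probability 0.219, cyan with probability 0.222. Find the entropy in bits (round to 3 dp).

2.268 bits

H = −Σ pᵢ log₂ pᵢ.
−0.260·log₂(0.260) = 0.5053
−0.106·log₂(0.106) = 0.3432
−0.193·log₂(0.193) = 0.4581
−0.219·log₂(0.219) = 0.4798
−0.222·log₂(0.222) = 0.4820
Sum ≈ 2.2684 → 2.268 bits.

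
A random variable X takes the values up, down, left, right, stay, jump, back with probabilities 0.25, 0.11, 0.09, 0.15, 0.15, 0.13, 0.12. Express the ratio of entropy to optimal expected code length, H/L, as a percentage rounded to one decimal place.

99.4%

Entropy H = −Σ p log₂ p ≈ 2.7337 bits.
Huffman merges: 9/100+11/100→1/5; 3/25+13/100→1/4; 3/20+3/20→3/10; 1/5+1/4→9/20; 1/4+3/10→11/20; 9/20+11/20→1. L = 11/4 ≈ 2.7500.
Efficiency = H/L = 2.7337/2.7500 = 99.4%.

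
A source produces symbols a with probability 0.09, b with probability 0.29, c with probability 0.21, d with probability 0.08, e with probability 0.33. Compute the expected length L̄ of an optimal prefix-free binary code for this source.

Repeatedly combine the two least-probable nodes; the expected code length is the sum of the merged weights.
merge 2/25 + 9/100 → 17/100
merge 17/100 + 21/100 → 19/50
merge 29/100 + 33/100 → 31/50
merge 19/50 + 31/50 → 1
L = 17/100 + 19/50 + 31/50 + 1 = 217/100 = 2.17 bits/symbol.

2.17 bits/symbol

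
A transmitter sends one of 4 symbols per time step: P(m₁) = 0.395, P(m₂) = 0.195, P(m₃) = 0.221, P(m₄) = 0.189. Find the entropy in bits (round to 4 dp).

1.9248 bits

H = −Σ pᵢ log₂ pᵢ.
−0.395·log₂(0.395) = 0.5293
−0.195·log₂(0.195) = 0.4599
−0.221·log₂(0.221) = 0.4813
−0.189·log₂(0.189) = 0.4543
Sum ≈ 1.9248 → 1.9248 bits.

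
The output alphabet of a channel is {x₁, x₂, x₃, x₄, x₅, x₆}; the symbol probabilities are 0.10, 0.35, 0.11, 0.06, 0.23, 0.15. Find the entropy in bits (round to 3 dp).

2.354 bits

H = −Σ pᵢ log₂ pᵢ.
−0.10·log₂(0.10) = 0.3322
−0.35·log₂(0.35) = 0.5301
−0.11·log₂(0.11) = 0.3503
−0.06·log₂(0.06) = 0.2435
−0.23·log₂(0.23) = 0.4877
−0.15·log₂(0.15) = 0.4105
Sum ≈ 2.3543 → 2.354 bits.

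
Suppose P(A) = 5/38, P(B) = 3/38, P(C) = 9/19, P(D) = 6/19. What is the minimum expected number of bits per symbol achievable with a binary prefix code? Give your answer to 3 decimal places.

Repeatedly combine the two least-probable nodes; the expected code length is the sum of the merged weights.
merge 3/38 + 5/38 → 4/19
merge 4/19 + 6/19 → 10/19
merge 9/19 + 10/19 → 1
L = 4/19 + 10/19 + 1 = 33/19 ≈ 1.737 bits/symbol.

1.737 bits/symbol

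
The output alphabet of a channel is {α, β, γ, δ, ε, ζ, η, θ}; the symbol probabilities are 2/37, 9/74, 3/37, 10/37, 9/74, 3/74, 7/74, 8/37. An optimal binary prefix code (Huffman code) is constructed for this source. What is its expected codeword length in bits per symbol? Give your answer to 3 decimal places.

Repeatedly combine the two least-probable nodes; the expected code length is the sum of the merged weights.
merge 3/74 + 2/37 → 7/74
merge 3/37 + 7/74 → 13/74
merge 7/74 + 9/74 → 8/37
merge 9/74 + 13/74 → 11/37
merge 8/37 + 8/37 → 16/37
merge 10/37 + 11/37 → 21/37
merge 16/37 + 21/37 → 1
L = 7/74 + 13/74 + 8/37 + 11/37 + 16/37 + 21/37 + 1 = 103/37 ≈ 2.784 bits/symbol.

2.784 bits/symbol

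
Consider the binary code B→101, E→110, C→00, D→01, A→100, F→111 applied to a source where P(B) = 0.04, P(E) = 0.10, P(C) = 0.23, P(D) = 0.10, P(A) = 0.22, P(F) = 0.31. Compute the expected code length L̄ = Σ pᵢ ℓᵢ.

2.67 bits/symbol

L̄ = Σ pᵢ·ℓᵢ = 0.04·3 + 0.10·3 + 0.23·2 + 0.10·2 + 0.22·3 + 0.31·3 = 2.67 bits/symbol.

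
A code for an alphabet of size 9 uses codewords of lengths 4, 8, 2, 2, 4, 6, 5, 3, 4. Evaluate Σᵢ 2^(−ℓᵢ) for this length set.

With common denominator 2^8 = 256: Σ 2^(−ℓᵢ) = 16/256 + 1/256 + 64/256 + 64/256 + 16/256 + 4/256 + 8/256 + 32/256 + 16/256 = 221/256 = 0.86328125.

0.86328125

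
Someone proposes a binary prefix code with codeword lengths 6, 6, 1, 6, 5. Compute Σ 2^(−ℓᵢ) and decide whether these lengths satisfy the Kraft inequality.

0.578125; yes

With common denominator 2^6 = 64: Σ 2^(−ℓᵢ) = 1/64 + 1/64 + 32/64 + 1/64 + 2/64 = 37/64 = 0.578125.
Kraft's inequality requires Σ ≤ 1; here Σ = 0.578125 ≤ 1, so such a prefix code exists.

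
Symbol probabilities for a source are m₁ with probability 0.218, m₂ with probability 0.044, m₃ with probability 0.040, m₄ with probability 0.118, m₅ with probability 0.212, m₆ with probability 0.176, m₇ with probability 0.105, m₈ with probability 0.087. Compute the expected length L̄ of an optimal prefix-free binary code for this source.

2.825 bits/symbol

Repeatedly combine the two least-probable nodes; the expected code length is the sum of the merged weights.
merge 1/25 + 11/250 → 21/250
merge 21/250 + 87/1000 → 171/1000
merge 21/200 + 59/500 → 223/1000
merge 171/1000 + 22/125 → 347/1000
merge 53/250 + 109/500 → 43/100
merge 223/1000 + 347/1000 → 57/100
merge 43/100 + 57/100 → 1
L = 21/250 + 171/1000 + 223/1000 + 347/1000 + 43/100 + 57/100 + 1 = 113/40 = 2.825 bits/symbol.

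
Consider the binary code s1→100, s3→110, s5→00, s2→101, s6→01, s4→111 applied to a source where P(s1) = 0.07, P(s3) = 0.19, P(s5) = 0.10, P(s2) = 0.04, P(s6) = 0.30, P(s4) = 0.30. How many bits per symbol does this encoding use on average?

2.6 bits/symbol

L̄ = Σ pᵢ·ℓᵢ = 0.07·3 + 0.19·3 + 0.10·2 + 0.04·3 + 0.30·2 + 0.30·3 = 2.6 bits/symbol.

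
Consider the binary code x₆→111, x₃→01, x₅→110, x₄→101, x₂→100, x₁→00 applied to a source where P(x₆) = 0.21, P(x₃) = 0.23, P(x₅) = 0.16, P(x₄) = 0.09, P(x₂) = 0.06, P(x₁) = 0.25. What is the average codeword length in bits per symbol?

2.52 bits/symbol

L̄ = Σ pᵢ·ℓᵢ = 0.21·3 + 0.23·2 + 0.16·3 + 0.09·3 + 0.06·3 + 0.25·2 = 2.52 bits/symbol.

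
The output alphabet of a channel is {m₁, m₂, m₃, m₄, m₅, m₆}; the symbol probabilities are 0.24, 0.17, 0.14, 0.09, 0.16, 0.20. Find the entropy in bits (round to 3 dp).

H = −Σ pᵢ log₂ pᵢ.
−0.24·log₂(0.24) = 0.4941
−0.17·log₂(0.17) = 0.4346
−0.14·log₂(0.14) = 0.3971
−0.09·log₂(0.09) = 0.3127
−0.16·log₂(0.16) = 0.4230
−0.20·log₂(0.20) = 0.4644
Sum ≈ 2.5259 → 2.526 bits.

2.526 bits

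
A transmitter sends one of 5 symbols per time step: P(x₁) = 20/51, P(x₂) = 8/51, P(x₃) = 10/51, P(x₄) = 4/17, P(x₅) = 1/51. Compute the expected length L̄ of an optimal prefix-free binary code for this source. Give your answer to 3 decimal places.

Repeatedly combine the two least-probable nodes; the expected code length is the sum of the merged weights.
merge 1/51 + 8/51 → 3/17
merge 3/17 + 10/51 → 19/51
merge 4/17 + 19/51 → 31/51
merge 20/51 + 31/51 → 1
L = 3/17 + 19/51 + 31/51 + 1 = 110/51 ≈ 2.157 bits/symbol.

2.157 bits/symbol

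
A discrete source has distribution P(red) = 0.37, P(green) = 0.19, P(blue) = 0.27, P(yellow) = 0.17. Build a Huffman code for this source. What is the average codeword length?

1.99 bits/symbol

Repeatedly combine the two least-probable nodes; the expected code length is the sum of the merged weights.
merge 17/100 + 19/100 → 9/25
merge 27/100 + 9/25 → 63/100
merge 37/100 + 63/100 → 1
L = 9/25 + 63/100 + 1 = 199/100 = 1.99 bits/symbol.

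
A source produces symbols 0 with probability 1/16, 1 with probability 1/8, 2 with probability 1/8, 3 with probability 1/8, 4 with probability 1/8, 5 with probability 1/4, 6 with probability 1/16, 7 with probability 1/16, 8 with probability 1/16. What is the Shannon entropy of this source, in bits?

Each probability is a power of 1/2, so log₂(1/p) is an integer.
H = Σ p·log₂(1/p) = 1/16·4 + 1/8·3 + 1/8·3 + 1/8·3 + 1/8·3 + 1/4·2 + 1/16·4 + 1/16·4 + 1/16·4 = 3 bits.

3 bits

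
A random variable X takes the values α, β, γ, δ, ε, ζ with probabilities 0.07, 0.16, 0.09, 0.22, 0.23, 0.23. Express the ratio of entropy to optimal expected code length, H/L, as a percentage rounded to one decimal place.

Entropy H = −Σ p log₂ p ≈ 2.4601 bits.
Huffman merges: 7/100+9/100→4/25; 4/25+4/25→8/25; 11/50+23/100→9/20; 23/100+8/25→11/20; 9/20+11/20→1. L = 62/25 ≈ 2.4800.
Efficiency = H/L = 2.4601/2.4800 = 99.2%.

99.2%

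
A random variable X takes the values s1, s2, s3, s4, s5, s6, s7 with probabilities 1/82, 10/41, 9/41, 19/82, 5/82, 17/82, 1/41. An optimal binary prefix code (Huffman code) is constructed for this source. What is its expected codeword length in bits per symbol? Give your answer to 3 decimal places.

2.439 bits/symbol

Repeatedly combine the two least-probable nodes; the expected code length is the sum of the merged weights.
merge 1/82 + 1/41 → 3/82
merge 3/82 + 5/82 → 4/41
merge 4/41 + 17/82 → 25/82
merge 9/41 + 19/82 → 37/82
merge 10/41 + 25/82 → 45/82
merge 37/82 + 45/82 → 1
L = 3/82 + 4/41 + 25/82 + 37/82 + 45/82 + 1 = 100/41 ≈ 2.439 bits/symbol.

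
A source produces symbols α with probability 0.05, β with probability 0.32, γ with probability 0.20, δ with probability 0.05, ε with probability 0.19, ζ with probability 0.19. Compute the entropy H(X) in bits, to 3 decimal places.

H = −Σ pᵢ log₂ pᵢ.
−0.05·log₂(0.05) = 0.2161
−0.32·log₂(0.32) = 0.5260
−0.20·log₂(0.20) = 0.4644
−0.05·log₂(0.05) = 0.2161
−0.19·log₂(0.19) = 0.4552
−0.19·log₂(0.19) = 0.4552
Sum ≈ 2.3331 → 2.333 bits.

2.333 bits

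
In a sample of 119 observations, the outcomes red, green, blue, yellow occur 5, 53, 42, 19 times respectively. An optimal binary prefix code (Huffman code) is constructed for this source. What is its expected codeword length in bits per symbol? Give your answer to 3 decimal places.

1.756 bits/symbol

Probabilities are the counts divided by 119.
Repeatedly combine the two least-probable nodes; the expected code length is the sum of the merged weights.
merge 5/119 + 19/119 → 24/119
merge 24/119 + 6/17 → 66/119
merge 53/119 + 66/119 → 1
L = 24/119 + 66/119 + 1 = 209/119 ≈ 1.756 bits/symbol.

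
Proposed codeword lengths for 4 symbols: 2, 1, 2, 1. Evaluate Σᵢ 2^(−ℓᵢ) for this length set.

With common denominator 2^2 = 4: Σ 2^(−ℓᵢ) = 1/4 + 2/4 + 1/4 + 2/4 = 6/4 = 1.5.

1.5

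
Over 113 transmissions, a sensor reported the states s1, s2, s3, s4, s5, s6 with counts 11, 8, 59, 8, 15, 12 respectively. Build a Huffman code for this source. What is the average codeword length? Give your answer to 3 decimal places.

2.097 bits/symbol

Probabilities are the counts divided by 113.
Repeatedly combine the two least-probable nodes; the expected code length is the sum of the merged weights.
merge 8/113 + 8/113 → 16/113
merge 11/113 + 12/113 → 23/113
merge 15/113 + 16/113 → 31/113
merge 23/113 + 31/113 → 54/113
merge 54/113 + 59/113 → 1
L = 16/113 + 23/113 + 31/113 + 54/113 + 1 = 237/113 ≈ 2.097 bits/symbol.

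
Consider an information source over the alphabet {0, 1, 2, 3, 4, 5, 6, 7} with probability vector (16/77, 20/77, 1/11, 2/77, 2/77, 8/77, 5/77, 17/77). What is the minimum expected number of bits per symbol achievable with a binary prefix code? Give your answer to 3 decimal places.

2.675 bits/symbol

Repeatedly combine the two least-probable nodes; the expected code length is the sum of the merged weights.
merge 2/77 + 2/77 → 4/77
merge 4/77 + 5/77 → 9/77
merge 1/11 + 8/77 → 15/77
merge 9/77 + 15/77 → 24/77
merge 16/77 + 17/77 → 3/7
merge 20/77 + 24/77 → 4/7
merge 3/7 + 4/7 → 1
L = 4/77 + 9/77 + 15/77 + 24/77 + 3/7 + 4/7 + 1 = 206/77 ≈ 2.675 bits/symbol.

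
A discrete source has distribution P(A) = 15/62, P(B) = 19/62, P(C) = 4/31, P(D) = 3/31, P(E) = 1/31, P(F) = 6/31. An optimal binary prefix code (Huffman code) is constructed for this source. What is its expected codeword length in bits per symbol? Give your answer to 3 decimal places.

Repeatedly combine the two least-probable nodes; the expected code length is the sum of the merged weights.
merge 1/31 + 3/31 → 4/31
merge 4/31 + 4/31 → 8/31
merge 6/31 + 15/62 → 27/62
merge 8/31 + 19/62 → 35/62
merge 27/62 + 35/62 → 1
L = 4/31 + 8/31 + 27/62 + 35/62 + 1 = 74/31 ≈ 2.387 bits/symbol.

2.387 bits/symbol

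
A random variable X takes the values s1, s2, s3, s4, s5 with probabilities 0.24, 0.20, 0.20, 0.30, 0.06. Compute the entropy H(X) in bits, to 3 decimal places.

H = −Σ pᵢ log₂ pᵢ.
−0.24·log₂(0.24) = 0.4941
−0.20·log₂(0.20) = 0.4644
−0.20·log₂(0.20) = 0.4644
−0.30·log₂(0.30) = 0.5211
−0.06·log₂(0.06) = 0.2435
Sum ≈ 2.1875 → 2.188 bits.

2.188 bits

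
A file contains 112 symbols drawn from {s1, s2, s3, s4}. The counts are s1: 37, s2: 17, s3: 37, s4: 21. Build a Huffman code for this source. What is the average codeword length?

2 bits/symbol

Probabilities are the counts divided by 112.
Repeatedly combine the two least-probable nodes; the expected code length is the sum of the merged weights.
merge 17/112 + 3/16 → 19/56
merge 37/112 + 37/112 → 37/56
merge 19/56 + 37/56 → 1
L = 19/56 + 37/56 + 1 = 2 bits/symbol.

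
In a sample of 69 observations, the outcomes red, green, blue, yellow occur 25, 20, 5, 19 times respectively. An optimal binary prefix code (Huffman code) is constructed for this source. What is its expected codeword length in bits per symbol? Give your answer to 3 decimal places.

1.986 bits/symbol

Probabilities are the counts divided by 69.
Repeatedly combine the two least-probable nodes; the expected code length is the sum of the merged weights.
merge 5/69 + 19/69 → 8/23
merge 20/69 + 8/23 → 44/69
merge 25/69 + 44/69 → 1
L = 8/23 + 44/69 + 1 = 137/69 ≈ 1.986 bits/symbol.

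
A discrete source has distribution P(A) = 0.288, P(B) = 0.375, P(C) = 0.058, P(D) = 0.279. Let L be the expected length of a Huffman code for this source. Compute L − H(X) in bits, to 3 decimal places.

Entropy H = −Σ p log₂ p ≈ 1.7999 bits.
Huffman merges: 29/500+279/1000→337/1000; 36/125+337/1000→5/8; 3/8+5/8→1. L = 981/500 ≈ 1.9620.
L − H = 1.9620 − 1.7999 = 0.162 bits.

0.162 bits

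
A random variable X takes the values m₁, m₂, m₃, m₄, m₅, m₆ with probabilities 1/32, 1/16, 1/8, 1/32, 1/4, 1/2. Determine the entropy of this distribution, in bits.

1.9375 bits

Each probability is a power of 1/2, so log₂(1/p) is an integer.
H = Σ p·log₂(1/p) = 1/32·5 + 1/16·4 + 1/8·3 + 1/32·5 + 1/4·2 + 1/2·1 = 1.9375 bits.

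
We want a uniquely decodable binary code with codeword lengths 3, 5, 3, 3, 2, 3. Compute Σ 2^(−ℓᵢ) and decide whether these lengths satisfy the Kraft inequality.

0.78125; yes

With common denominator 2^5 = 32: Σ 2^(−ℓᵢ) = 4/32 + 1/32 + 4/32 + 4/32 + 8/32 + 4/32 = 25/32 = 0.78125.
Kraft's inequality requires Σ ≤ 1; here Σ = 0.78125 ≤ 1, so such a prefix code exists.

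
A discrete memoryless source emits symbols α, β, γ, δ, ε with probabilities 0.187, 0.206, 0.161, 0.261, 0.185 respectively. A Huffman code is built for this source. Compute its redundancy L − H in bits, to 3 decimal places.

0.044 bits

Entropy H = −Σ p log₂ p ≈ 2.3022 bits.
Huffman merges: 161/1000+37/200→173/500; 187/1000+103/500→393/1000; 261/1000+173/500→607/1000; 393/1000+607/1000→1. L = 1173/500 ≈ 2.3460.
L − H = 2.3460 − 2.3022 = 0.044 bits.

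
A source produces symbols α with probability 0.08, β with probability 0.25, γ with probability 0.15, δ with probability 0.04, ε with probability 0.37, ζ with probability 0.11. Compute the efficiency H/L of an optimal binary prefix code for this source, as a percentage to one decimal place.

Entropy H = −Σ p log₂ p ≈ 2.2688 bits.
Huffman merges: 1/25+2/25→3/25; 11/100+3/25→23/100; 3/20+23/100→19/50; 1/4+37/100→31/50; 19/50+31/50→1. L = 47/20 ≈ 2.3500.
Efficiency = H/L = 2.2688/2.3500 = 96.5%.

96.5%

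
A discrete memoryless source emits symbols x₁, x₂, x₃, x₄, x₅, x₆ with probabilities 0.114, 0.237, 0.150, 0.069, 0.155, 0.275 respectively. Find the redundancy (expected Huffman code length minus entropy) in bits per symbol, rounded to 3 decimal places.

Entropy H = −Σ p log₂ p ≈ 2.4552 bits.
Huffman merges: 69/1000+57/500→183/1000; 3/20+31/200→61/200; 183/1000+237/1000→21/50; 11/40+61/200→29/50; 21/50+29/50→1. L = 311/125 ≈ 2.4880.
L − H = 2.4880 − 2.4552 = 0.033 bits.

0.033 bits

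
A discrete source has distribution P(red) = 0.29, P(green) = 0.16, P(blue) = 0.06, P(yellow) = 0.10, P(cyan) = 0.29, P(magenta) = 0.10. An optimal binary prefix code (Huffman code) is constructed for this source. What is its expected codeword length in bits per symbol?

2.42 bits/symbol

Repeatedly combine the two least-probable nodes; the expected code length is the sum of the merged weights.
merge 3/50 + 1/10 → 4/25
merge 1/10 + 4/25 → 13/50
merge 4/25 + 13/50 → 21/50
merge 29/100 + 29/100 → 29/50
merge 21/50 + 29/50 → 1
L = 4/25 + 13/50 + 21/50 + 29/50 + 1 = 121/50 = 2.42 bits/symbol.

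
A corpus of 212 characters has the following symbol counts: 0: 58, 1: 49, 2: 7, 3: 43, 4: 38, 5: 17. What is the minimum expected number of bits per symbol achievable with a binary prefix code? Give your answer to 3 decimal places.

Probabilities are the counts divided by 212.
Repeatedly combine the two least-probable nodes; the expected code length is the sum of the merged weights.
merge 7/212 + 17/212 → 6/53
merge 6/53 + 19/106 → 31/106
merge 43/212 + 49/212 → 23/53
merge 29/106 + 31/106 → 30/53
merge 23/53 + 30/53 → 1
L = 6/53 + 31/106 + 23/53 + 30/53 + 1 = 255/106 ≈ 2.406 bits/symbol.

2.406 bits/symbol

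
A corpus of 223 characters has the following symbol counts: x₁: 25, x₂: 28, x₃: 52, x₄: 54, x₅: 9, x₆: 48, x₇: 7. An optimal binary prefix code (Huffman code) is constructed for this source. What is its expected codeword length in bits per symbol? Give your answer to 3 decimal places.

Probabilities are the counts divided by 223.
Repeatedly combine the two least-probable nodes; the expected code length is the sum of the merged weights.
merge 7/223 + 9/223 → 16/223
merge 16/223 + 25/223 → 41/223
merge 28/223 + 41/223 → 69/223
merge 48/223 + 52/223 → 100/223
merge 54/223 + 69/223 → 123/223
merge 100/223 + 123/223 → 1
L = 16/223 + 41/223 + 69/223 + 100/223 + 123/223 + 1 = 572/223 ≈ 2.565 bits/symbol.

2.565 bits/symbol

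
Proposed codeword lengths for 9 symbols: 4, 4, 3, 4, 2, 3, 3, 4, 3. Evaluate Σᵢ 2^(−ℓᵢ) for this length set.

1

With common denominator 2^4 = 16: Σ 2^(−ℓᵢ) = 1/16 + 1/16 + 2/16 + 1/16 + 4/16 + 2/16 + 2/16 + 1/16 + 2/16 = 16/16 = 1.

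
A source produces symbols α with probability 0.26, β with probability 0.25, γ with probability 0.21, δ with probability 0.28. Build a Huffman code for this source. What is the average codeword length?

2 bits/symbol

Repeatedly combine the two least-probable nodes; the expected code length is the sum of the merged weights.
merge 21/100 + 1/4 → 23/50
merge 13/50 + 7/25 → 27/50
merge 23/50 + 27/50 → 1
L = 23/50 + 27/50 + 1 = 2 bits/symbol.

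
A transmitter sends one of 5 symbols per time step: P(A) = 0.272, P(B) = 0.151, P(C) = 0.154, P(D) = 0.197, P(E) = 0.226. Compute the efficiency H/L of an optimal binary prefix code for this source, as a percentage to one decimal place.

Entropy H = −Σ p log₂ p ≈ 2.2850 bits.
Huffman merges: 151/1000+77/500→61/200; 197/1000+113/500→423/1000; 34/125+61/200→577/1000; 423/1000+577/1000→1. L = 461/200 ≈ 2.3050.
Efficiency = H/L = 2.2850/2.3050 = 99.1%.

99.1%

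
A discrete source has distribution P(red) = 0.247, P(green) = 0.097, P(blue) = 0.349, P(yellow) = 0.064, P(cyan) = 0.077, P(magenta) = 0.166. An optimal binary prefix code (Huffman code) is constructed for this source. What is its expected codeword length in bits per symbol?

2.379 bits/symbol

Repeatedly combine the two least-probable nodes; the expected code length is the sum of the merged weights.
merge 8/125 + 77/1000 → 141/1000
merge 97/1000 + 141/1000 → 119/500
merge 83/500 + 119/500 → 101/250
merge 247/1000 + 349/1000 → 149/250
merge 101/250 + 149/250 → 1
L = 141/1000 + 119/500 + 101/250 + 149/250 + 1 = 2379/1000 = 2.379 bits/symbol.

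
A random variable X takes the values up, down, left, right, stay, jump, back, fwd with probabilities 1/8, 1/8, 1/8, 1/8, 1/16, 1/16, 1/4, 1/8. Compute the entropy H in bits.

Each probability is a power of 1/2, so log₂(1/p) is an integer.
H = Σ p·log₂(1/p) = 1/8·3 + 1/8·3 + 1/8·3 + 1/8·3 + 1/16·4 + 1/16·4 + 1/4·2 + 1/8·3 = 2.875 bits.

2.875 bits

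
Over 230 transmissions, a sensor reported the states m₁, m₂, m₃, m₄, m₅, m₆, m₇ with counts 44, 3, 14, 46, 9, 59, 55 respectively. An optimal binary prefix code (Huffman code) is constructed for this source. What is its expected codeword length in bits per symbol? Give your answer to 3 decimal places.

Probabilities are the counts divided by 230.
Repeatedly combine the two least-probable nodes; the expected code length is the sum of the merged weights.
merge 3/230 + 9/230 → 6/115
merge 6/115 + 7/115 → 13/115
merge 13/115 + 22/115 → 7/23
merge 1/5 + 11/46 → 101/230
merge 59/230 + 7/23 → 129/230
merge 101/230 + 129/230 → 1
L = 6/115 + 13/115 + 7/23 + 101/230 + 129/230 + 1 = 284/115 ≈ 2.470 bits/symbol.

2.470 bits/symbol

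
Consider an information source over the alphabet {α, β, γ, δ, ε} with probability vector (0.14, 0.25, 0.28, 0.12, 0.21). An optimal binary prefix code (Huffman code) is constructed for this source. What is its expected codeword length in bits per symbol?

Repeatedly combine the two least-probable nodes; the expected code length is the sum of the merged weights.
merge 3/25 + 7/50 → 13/50
merge 21/100 + 1/4 → 23/50
merge 13/50 + 7/25 → 27/50
merge 23/50 + 27/50 → 1
L = 13/50 + 23/50 + 27/50 + 1 = 113/50 = 2.26 bits/symbol.

2.26 bits/symbol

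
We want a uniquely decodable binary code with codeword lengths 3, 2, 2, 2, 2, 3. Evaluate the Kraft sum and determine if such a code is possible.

1.25; no

With common denominator 2^3 = 8: Σ 2^(−ℓᵢ) = 1/8 + 2/8 + 2/8 + 2/8 + 2/8 + 1/8 = 10/8 = 1.25.
Kraft's inequality requires Σ ≤ 1; here Σ = 1.25 > 1, so no such prefix code exists.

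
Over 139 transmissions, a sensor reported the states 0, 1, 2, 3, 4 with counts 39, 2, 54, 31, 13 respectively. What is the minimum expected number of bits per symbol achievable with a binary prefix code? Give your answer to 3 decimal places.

2.050 bits/symbol

Probabilities are the counts divided by 139.
Repeatedly combine the two least-probable nodes; the expected code length is the sum of the merged weights.
merge 2/139 + 13/139 → 15/139
merge 15/139 + 31/139 → 46/139
merge 39/139 + 46/139 → 85/139
merge 54/139 + 85/139 → 1
L = 15/139 + 46/139 + 85/139 + 1 = 285/139 ≈ 2.050 bits/symbol.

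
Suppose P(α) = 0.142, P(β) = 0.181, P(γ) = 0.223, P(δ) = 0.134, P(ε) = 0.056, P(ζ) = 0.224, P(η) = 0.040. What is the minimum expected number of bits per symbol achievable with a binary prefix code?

Repeatedly combine the two least-probable nodes; the expected code length is the sum of the merged weights.
merge 1/25 + 7/125 → 12/125
merge 12/125 + 67/500 → 23/100
merge 71/500 + 181/1000 → 323/1000
merge 223/1000 + 28/125 → 447/1000
merge 23/100 + 323/1000 → 553/1000
merge 447/1000 + 553/1000 → 1
L = 12/125 + 23/100 + 323/1000 + 447/1000 + 553/1000 + 1 = 2649/1000 = 2.649 bits/symbol.

2.649 bits/symbol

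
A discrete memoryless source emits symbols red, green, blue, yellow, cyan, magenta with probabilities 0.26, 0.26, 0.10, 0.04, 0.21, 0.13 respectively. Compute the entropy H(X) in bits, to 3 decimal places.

H = −Σ pᵢ log₂ pᵢ.
−0.26·log₂(0.26) = 0.5053
−0.26·log₂(0.26) = 0.5053
−0.10·log₂(0.10) = 0.3322
−0.04·log₂(0.04) = 0.1858
−0.21·log₂(0.21) = 0.4728
−0.13·log₂(0.13) = 0.3826
Sum ≈ 2.3840 → 2.384 bits.

2.384 bits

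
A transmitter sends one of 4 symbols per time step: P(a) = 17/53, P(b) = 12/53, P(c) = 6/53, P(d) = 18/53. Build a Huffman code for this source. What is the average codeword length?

Repeatedly combine the two least-probable nodes; the expected code length is the sum of the merged weights.
merge 6/53 + 12/53 → 18/53
merge 17/53 + 18/53 → 35/53
merge 18/53 + 35/53 → 1
L = 18/53 + 35/53 + 1 = 2 bits/symbol.

2 bits/symbol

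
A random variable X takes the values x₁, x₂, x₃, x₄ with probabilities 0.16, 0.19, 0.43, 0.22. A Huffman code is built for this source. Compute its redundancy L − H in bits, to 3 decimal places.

Entropy H = −Σ p log₂ p ≈ 1.8824 bits.
Huffman merges: 4/25+19/100→7/20; 11/50+7/20→57/100; 43/100+57/100→1. L = 48/25 ≈ 1.9200.
L − H = 1.9200 − 1.8824 = 0.038 bits.

0.038 bits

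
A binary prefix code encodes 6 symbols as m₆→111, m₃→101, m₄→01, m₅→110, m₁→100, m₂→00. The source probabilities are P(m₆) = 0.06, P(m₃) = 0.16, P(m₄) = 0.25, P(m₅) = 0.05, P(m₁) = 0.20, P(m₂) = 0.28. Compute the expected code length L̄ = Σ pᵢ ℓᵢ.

2.47 bits/symbol

L̄ = Σ pᵢ·ℓᵢ = 0.06·3 + 0.16·3 + 0.25·2 + 0.05·3 + 0.20·3 + 0.28·2 = 2.47 bits/symbol.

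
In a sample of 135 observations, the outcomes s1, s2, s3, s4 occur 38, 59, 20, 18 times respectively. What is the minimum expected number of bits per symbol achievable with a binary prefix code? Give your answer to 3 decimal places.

1.844 bits/symbol

Probabilities are the counts divided by 135.
Repeatedly combine the two least-probable nodes; the expected code length is the sum of the merged weights.
merge 2/15 + 4/27 → 38/135
merge 38/135 + 38/135 → 76/135
merge 59/135 + 76/135 → 1
L = 38/135 + 76/135 + 1 = 83/45 ≈ 1.844 bits/symbol.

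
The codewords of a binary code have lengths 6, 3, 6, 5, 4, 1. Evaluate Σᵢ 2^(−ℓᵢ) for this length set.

With common denominator 2^6 = 64: Σ 2^(−ℓᵢ) = 1/64 + 8/64 + 1/64 + 2/64 + 4/64 + 32/64 = 48/64 = 0.75.

0.75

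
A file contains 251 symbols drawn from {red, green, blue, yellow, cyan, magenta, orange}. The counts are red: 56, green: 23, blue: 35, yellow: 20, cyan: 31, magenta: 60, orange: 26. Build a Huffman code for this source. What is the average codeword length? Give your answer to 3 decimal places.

2.709 bits/symbol

Probabilities are the counts divided by 251.
Repeatedly combine the two least-probable nodes; the expected code length is the sum of the merged weights.
merge 20/251 + 23/251 → 43/251
merge 26/251 + 31/251 → 57/251
merge 35/251 + 43/251 → 78/251
merge 56/251 + 57/251 → 113/251
merge 60/251 + 78/251 → 138/251
merge 113/251 + 138/251 → 1
L = 43/251 + 57/251 + 78/251 + 113/251 + 138/251 + 1 = 680/251 ≈ 2.709 bits/symbol.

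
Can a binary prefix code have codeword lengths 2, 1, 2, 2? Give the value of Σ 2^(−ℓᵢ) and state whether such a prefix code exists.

1.25; no

With common denominator 2^2 = 4: Σ 2^(−ℓᵢ) = 1/4 + 2/4 + 1/4 + 1/4 = 5/4 = 1.25.
Kraft's inequality requires Σ ≤ 1; here Σ = 1.25 > 1, so no such prefix code exists.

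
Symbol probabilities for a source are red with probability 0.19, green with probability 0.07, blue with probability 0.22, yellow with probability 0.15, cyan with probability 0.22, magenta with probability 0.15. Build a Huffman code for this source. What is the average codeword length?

Repeatedly combine the two least-probable nodes; the expected code length is the sum of the merged weights.
merge 7/100 + 3/20 → 11/50
merge 3/20 + 19/100 → 17/50
merge 11/50 + 11/50 → 11/25
merge 11/50 + 17/50 → 14/25
merge 11/25 + 14/25 → 1
L = 11/50 + 17/50 + 11/25 + 14/25 + 1 = 64/25 = 2.56 bits/symbol.

2.56 bits/symbol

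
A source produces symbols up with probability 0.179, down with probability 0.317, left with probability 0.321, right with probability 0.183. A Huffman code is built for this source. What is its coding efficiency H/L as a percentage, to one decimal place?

97.2%

Entropy H = −Σ p log₂ p ≈ 1.9443 bits.
Huffman merges: 179/1000+183/1000→181/500; 317/1000+321/1000→319/500; 181/500+319/500→1. L = 2 ≈ 2.0000.
Efficiency = H/L = 1.9443/2.0000 = 97.2%.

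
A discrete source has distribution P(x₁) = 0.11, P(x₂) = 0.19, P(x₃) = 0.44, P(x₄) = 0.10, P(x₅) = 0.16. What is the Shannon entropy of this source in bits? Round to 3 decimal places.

H = −Σ pᵢ log₂ pᵢ.
−0.11·log₂(0.11) = 0.3503
−0.19·log₂(0.19) = 0.4552
−0.44·log₂(0.44) = 0.5211
−0.10·log₂(0.10) = 0.3322
−0.16·log₂(0.16) = 0.4230
Sum ≈ 2.0819 → 2.082 bits.

2.082 bits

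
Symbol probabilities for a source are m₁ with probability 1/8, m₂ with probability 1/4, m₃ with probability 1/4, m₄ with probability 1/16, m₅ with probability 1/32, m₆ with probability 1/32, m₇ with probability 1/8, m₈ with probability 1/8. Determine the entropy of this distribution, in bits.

Each probability is a power of 1/2, so log₂(1/p) is an integer.
H = Σ p·log₂(1/p) = 1/8·3 + 1/4·2 + 1/4·2 + 1/16·4 + 1/32·5 + 1/32·5 + 1/8·3 + 1/8·3 = 2.6875 bits.

2.6875 bits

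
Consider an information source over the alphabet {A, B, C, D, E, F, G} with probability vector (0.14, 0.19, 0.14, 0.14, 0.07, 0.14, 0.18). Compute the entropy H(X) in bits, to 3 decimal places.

H = −Σ pᵢ log₂ pᵢ.
−0.14·log₂(0.14) = 0.3971
−0.19·log₂(0.19) = 0.4552
−0.14·log₂(0.14) = 0.3971
−0.14·log₂(0.14) = 0.3971
−0.07·log₂(0.07) = 0.2686
−0.14·log₂(0.14) = 0.3971
−0.18·log₂(0.18) = 0.4453
Sum ≈ 2.7575 → 2.758 bits.

2.758 bits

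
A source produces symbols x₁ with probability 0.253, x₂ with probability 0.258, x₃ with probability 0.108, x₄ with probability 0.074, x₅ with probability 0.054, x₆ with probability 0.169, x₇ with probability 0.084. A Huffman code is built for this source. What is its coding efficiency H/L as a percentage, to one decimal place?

Entropy H = −Σ p log₂ p ≈ 2.5917 bits.
Huffman merges: 27/500+37/500→16/125; 21/250+27/250→24/125; 16/125+169/1000→297/1000; 24/125+253/1000→89/200; 129/500+297/1000→111/200; 89/200+111/200→1. L = 2617/1000 ≈ 2.6170.
Efficiency = H/L = 2.5917/2.6170 = 99.0%.

99.0%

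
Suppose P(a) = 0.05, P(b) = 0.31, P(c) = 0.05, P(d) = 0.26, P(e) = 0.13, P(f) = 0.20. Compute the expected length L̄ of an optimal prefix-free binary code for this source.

2.33 bits/symbol

Repeatedly combine the two least-probable nodes; the expected code length is the sum of the merged weights.
merge 1/20 + 1/20 → 1/10
merge 1/10 + 13/100 → 23/100
merge 1/5 + 23/100 → 43/100
merge 13/50 + 31/100 → 57/100
merge 43/100 + 57/100 → 1
L = 1/10 + 23/100 + 43/100 + 57/100 + 1 = 233/100 = 2.33 bits/symbol.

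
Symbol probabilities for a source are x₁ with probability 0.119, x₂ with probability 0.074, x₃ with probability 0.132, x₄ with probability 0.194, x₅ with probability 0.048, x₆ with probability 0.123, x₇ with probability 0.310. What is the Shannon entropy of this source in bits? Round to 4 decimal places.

H = −Σ pᵢ log₂ pᵢ.
−0.119·log₂(0.119) = 0.3654
−0.074·log₂(0.074) = 0.2780
−0.132·log₂(0.132) = 0.3856
−0.194·log₂(0.194) = 0.4590
−0.048·log₂(0.048) = 0.2103
−0.123·log₂(0.123) = 0.3719
−0.310·log₂(0.310) = 0.5238
Sum ≈ 2.5940 → 2.5940 bits.

2.5940 bits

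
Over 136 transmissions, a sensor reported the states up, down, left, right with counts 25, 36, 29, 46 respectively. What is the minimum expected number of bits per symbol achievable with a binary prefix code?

2 bits/symbol

Probabilities are the counts divided by 136.
Repeatedly combine the two least-probable nodes; the expected code length is the sum of the merged weights.
merge 25/136 + 29/136 → 27/68
merge 9/34 + 23/68 → 41/68
merge 27/68 + 41/68 → 1
L = 27/68 + 41/68 + 1 = 2 bits/symbol.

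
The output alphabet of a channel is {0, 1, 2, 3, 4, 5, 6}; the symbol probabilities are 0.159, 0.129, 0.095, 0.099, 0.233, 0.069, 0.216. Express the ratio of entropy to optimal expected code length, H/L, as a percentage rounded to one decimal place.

99.1%

Entropy H = −Σ p log₂ p ≈ 2.6892 bits.
Huffman merges: 69/1000+19/200→41/250; 99/1000+129/1000→57/250; 159/1000+41/250→323/1000; 27/125+57/250→111/250; 233/1000+323/1000→139/250; 111/250+139/250→1. L = 543/200 ≈ 2.7150.
Efficiency = H/L = 2.6892/2.7150 = 99.1%.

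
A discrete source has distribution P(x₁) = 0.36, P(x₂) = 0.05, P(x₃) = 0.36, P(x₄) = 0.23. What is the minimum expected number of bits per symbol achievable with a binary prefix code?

Repeatedly combine the two least-probable nodes; the expected code length is the sum of the merged weights.
merge 1/20 + 23/100 → 7/25
merge 7/25 + 9/25 → 16/25
merge 9/25 + 16/25 → 1
L = 7/25 + 16/25 + 1 = 48/25 = 1.92 bits/symbol.

1.92 bits/symbol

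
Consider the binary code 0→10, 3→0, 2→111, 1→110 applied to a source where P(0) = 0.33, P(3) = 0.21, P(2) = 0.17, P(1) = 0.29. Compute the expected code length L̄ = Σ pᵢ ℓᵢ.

2.25 bits/symbol

L̄ = Σ pᵢ·ℓᵢ = 0.33·2 + 0.21·1 + 0.17·3 + 0.29·3 = 2.25 bits/symbol.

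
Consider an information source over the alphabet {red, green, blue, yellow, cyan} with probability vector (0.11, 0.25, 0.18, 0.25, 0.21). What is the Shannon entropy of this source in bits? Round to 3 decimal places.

2.268 bits

H = −Σ pᵢ log₂ pᵢ.
−0.11·log₂(0.11) = 0.3503
−0.25·log₂(0.25) = 0.5000
−0.18·log₂(0.18) = 0.4453
−0.25·log₂(0.25) = 0.5000
−0.21·log₂(0.21) = 0.4728
Sum ≈ 2.2684 → 2.268 bits.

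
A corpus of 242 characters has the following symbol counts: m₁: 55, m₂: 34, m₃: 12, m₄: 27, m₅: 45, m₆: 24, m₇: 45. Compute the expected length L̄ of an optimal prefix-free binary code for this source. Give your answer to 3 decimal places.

2.736 bits/symbol

Probabilities are the counts divided by 242.
Repeatedly combine the two least-probable nodes; the expected code length is the sum of the merged weights.
merge 6/121 + 12/121 → 18/121
merge 27/242 + 17/121 → 61/242
merge 18/121 + 45/242 → 81/242
merge 45/242 + 5/22 → 50/121
merge 61/242 + 81/242 → 71/121
merge 50/121 + 71/121 → 1
L = 18/121 + 61/242 + 81/242 + 50/121 + 71/121 + 1 = 331/121 ≈ 2.736 bits/symbol.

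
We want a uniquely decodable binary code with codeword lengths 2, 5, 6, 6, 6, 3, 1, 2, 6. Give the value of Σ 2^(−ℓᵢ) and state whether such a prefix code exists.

1.21875; no

With common denominator 2^6 = 64: Σ 2^(−ℓᵢ) = 16/64 + 2/64 + 1/64 + 1/64 + 1/64 + 8/64 + 32/64 + 16/64 + 1/64 = 78/64 = 1.21875.
Kraft's inequality requires Σ ≤ 1; here Σ = 1.21875 > 1, so no such prefix code exists.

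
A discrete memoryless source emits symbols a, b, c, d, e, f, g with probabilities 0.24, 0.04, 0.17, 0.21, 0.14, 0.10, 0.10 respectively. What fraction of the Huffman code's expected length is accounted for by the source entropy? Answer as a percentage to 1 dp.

98.5%

Entropy H = −Σ p log₂ p ≈ 2.6488 bits.
Huffman merges: 1/25+1/10→7/50; 1/10+7/50→6/25; 7/50+17/100→31/100; 21/100+6/25→9/20; 6/25+31/100→11/20; 9/20+11/20→1. L = 269/100 ≈ 2.6900.
Efficiency = H/L = 2.6488/2.6900 = 98.5%.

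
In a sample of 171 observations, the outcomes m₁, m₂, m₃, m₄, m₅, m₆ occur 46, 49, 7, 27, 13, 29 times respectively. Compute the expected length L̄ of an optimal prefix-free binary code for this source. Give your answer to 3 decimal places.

Probabilities are the counts divided by 171.
Repeatedly combine the two least-probable nodes; the expected code length is the sum of the merged weights.
merge 7/171 + 13/171 → 20/171
merge 20/171 + 3/19 → 47/171
merge 29/171 + 46/171 → 25/57
merge 47/171 + 49/171 → 32/57
merge 25/57 + 32/57 → 1
L = 20/171 + 47/171 + 25/57 + 32/57 + 1 = 409/171 ≈ 2.392 bits/symbol.

2.392 bits/symbol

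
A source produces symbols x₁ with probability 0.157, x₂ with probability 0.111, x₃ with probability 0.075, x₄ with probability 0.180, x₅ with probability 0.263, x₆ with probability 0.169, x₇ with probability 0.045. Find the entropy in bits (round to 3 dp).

2.639 bits

H = −Σ pᵢ log₂ pᵢ.
−0.157·log₂(0.157) = 0.4194
−0.111·log₂(0.111) = 0.3520
−0.075·log₂(0.075) = 0.2803
−0.180·log₂(0.180) = 0.4453
−0.263·log₂(0.263) = 0.5068
−0.169·log₂(0.169) = 0.4335
−0.045·log₂(0.045) = 0.2013
Sum ≈ 2.6385 → 2.639 bits.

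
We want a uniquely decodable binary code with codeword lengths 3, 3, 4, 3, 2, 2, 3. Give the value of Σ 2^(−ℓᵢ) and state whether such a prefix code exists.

With common denominator 2^4 = 16: Σ 2^(−ℓᵢ) = 2/16 + 2/16 + 1/16 + 2/16 + 4/16 + 4/16 + 2/16 = 17/16 = 1.0625.
Kraft's inequality requires Σ ≤ 1; here Σ = 1.0625 > 1, so no such prefix code exists.

1.0625; no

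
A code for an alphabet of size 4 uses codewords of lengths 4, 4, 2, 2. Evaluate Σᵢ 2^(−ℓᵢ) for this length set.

With common denominator 2^4 = 16: Σ 2^(−ℓᵢ) = 1/16 + 1/16 + 4/16 + 4/16 = 10/16 = 0.625.

0.625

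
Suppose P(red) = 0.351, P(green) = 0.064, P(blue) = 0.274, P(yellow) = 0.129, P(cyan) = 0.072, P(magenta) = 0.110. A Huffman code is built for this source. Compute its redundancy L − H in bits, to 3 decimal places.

Entropy H = −Σ p log₂ p ≈ 2.3005 bits.
Huffman merges: 8/125+9/125→17/125; 11/100+129/1000→239/1000; 17/125+239/1000→3/8; 137/500+351/1000→5/8; 3/8+5/8→1. L = 19/8 ≈ 2.3750.
L − H = 2.3750 − 2.3005 = 0.075 bits.

0.075 bits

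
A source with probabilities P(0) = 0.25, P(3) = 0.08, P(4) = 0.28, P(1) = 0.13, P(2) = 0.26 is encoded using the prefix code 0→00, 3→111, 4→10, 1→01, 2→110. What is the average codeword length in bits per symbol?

L̄ = Σ pᵢ·ℓᵢ = 0.25·2 + 0.08·3 + 0.28·2 + 0.13·2 + 0.26·3 = 2.34 bits/symbol.

2.34 bits/symbol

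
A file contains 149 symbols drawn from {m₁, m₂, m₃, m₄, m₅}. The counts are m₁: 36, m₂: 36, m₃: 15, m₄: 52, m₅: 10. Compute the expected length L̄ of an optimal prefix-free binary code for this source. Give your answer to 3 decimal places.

Probabilities are the counts divided by 149.
Repeatedly combine the two least-probable nodes; the expected code length is the sum of the merged weights.
merge 10/149 + 15/149 → 25/149
merge 25/149 + 36/149 → 61/149
merge 36/149 + 52/149 → 88/149
merge 61/149 + 88/149 → 1
L = 25/149 + 61/149 + 88/149 + 1 = 323/149 ≈ 2.168 bits/symbol.

2.168 bits/symbol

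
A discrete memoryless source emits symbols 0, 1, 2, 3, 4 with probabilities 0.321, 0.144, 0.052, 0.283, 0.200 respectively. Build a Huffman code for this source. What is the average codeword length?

2.196 bits/symbol

Repeatedly combine the two least-probable nodes; the expected code length is the sum of the merged weights.
merge 13/250 + 18/125 → 49/250
merge 49/250 + 1/5 → 99/250
merge 283/1000 + 321/1000 → 151/250
merge 99/250 + 151/250 → 1
L = 49/250 + 99/250 + 151/250 + 1 = 549/250 = 2.196 bits/symbol.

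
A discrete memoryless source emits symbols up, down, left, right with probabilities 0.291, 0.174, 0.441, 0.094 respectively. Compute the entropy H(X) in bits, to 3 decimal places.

H = −Σ pᵢ log₂ pᵢ.
−0.291·log₂(0.291) = 0.5182
−0.174·log₂(0.174) = 0.4390
−0.441·log₂(0.441) = 0.5209
−0.094·log₂(0.094) = 0.3207
Sum ≈ 1.7988 → 1.799 bits.

1.799 bits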